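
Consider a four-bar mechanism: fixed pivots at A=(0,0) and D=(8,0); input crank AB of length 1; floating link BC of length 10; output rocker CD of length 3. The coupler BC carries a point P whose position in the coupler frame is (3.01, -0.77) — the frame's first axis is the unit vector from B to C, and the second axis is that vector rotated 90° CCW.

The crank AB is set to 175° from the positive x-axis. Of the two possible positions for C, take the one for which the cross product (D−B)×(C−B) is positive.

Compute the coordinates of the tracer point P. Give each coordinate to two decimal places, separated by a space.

2.11 0.21

A=(0,0), D=(8.00,0)
B = A + 1.00·(cos175°, sin175°) = (-0.9962, 0.0872)
|BD| = 8.9966
circle(B,10.00) ∩ circle(D,3.00): a=9.5558, h=2.9474
  candidates: C₊=(8.5877,2.9419) cross=26.517; C₋=(8.5306,-2.9527) cross=-26.517
  mode + wants cross > 0 → take C=(8.5877,2.9419) (cross=26.517)
ex = (C−B)/|BC| = (0.9584,0.2855); ey = (-0.2855,0.9584)
P = B + 3.01·ex + -0.77·ey = (2.1084,0.2085)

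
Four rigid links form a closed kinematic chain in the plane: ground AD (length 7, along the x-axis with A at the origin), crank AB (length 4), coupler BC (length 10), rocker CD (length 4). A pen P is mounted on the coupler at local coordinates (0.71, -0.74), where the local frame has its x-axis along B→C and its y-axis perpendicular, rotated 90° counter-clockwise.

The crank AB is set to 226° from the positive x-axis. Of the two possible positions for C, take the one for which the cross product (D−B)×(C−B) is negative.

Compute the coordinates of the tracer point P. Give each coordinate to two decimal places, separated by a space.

A=(0,0), D=(7.00,0)
B = A + 4.00·(cos226°, sin226°) = (-2.7786, -2.8774)
|BD| = 10.1932
circle(B,10.00) ∩ circle(D,4.00): a=9.2170, h=3.8791
  candidates: C₊=(4.9685,3.4457) cross=39.540; C₋=(7.1585,-3.9969) cross=-39.540
  mode - wants cross < 0 → take C=(7.1585,-3.9969) (cross=-39.540)
ex = (C−B)/|BC| = (0.9937,-0.1119); ey = (0.1119,0.9937)
P = B + 0.71·ex + -0.74·ey = (-2.1559,-3.6922)

-2.16 -3.69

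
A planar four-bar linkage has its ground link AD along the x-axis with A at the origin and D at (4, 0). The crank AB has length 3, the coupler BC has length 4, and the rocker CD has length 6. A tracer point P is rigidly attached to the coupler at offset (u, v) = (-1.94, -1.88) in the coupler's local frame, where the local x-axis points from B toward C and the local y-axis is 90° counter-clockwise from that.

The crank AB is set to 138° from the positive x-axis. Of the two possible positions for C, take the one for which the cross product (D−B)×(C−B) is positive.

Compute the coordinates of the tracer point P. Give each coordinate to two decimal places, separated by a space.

A=(0,0), D=(4.00,0)
B = A + 3.00·(cos138°, sin138°) = (-2.2294, 2.0074)
|BD| = 6.5449
circle(B,4.00) ∩ circle(D,6.00): a=1.7445, h=3.5995
  candidates: C₊=(0.5350,4.8984) cross=23.558; C₋=(-1.6730,-1.9537) cross=-23.558
  mode + wants cross > 0 → take C=(0.5350,4.8984) (cross=23.558)
ex = (C−B)/|BC| = (0.6911,0.7227); ey = (-0.7227,0.6911)
P = B + -1.94·ex + -1.88·ey = (-2.2114,-0.6940)

-2.21 -0.69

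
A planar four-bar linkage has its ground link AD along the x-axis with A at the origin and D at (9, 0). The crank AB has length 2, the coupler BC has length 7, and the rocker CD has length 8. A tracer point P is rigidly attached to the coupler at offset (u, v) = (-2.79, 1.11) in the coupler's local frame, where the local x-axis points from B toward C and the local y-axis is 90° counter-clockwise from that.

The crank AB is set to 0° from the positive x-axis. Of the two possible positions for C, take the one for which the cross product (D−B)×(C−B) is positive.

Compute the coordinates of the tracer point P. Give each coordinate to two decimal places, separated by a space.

-0.01 -2.23

A=(0,0), D=(9.00,0)
B = A + 2.00·(cos0°, sin0°) = (2.0000, 0.0000)
|BD| = 7.0000
circle(B,7.00) ∩ circle(D,8.00): a=2.4286, h=6.5652
  candidates: C₊=(4.4286,6.5652) cross=45.957; C₋=(4.4286,-6.5652) cross=-45.957
  mode + wants cross > 0 → take C=(4.4286,6.5652) (cross=45.957)
ex = (C−B)/|BC| = (0.3469,0.9379); ey = (-0.9379,0.3469)
P = B + -2.79·ex + 1.11·ey = (-0.0090,-2.2316)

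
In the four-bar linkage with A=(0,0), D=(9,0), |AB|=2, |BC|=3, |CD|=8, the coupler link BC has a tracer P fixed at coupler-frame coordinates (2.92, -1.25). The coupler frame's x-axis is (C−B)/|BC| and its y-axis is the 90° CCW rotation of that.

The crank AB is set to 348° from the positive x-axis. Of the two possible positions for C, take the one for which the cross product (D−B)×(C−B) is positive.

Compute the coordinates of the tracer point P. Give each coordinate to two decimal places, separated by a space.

A=(0,0), D=(9.00,0)
B = A + 2.00·(cos348°, sin348°) = (1.9563, -0.4158)
|BD| = 7.0560
circle(B,3.00) ∩ circle(D,8.00): a=-0.3694, h=2.9772
  candidates: C₊=(1.4121,2.5344) cross=21.007; C₋=(1.7630,-3.4096) cross=-21.007
  mode + wants cross > 0 → take C=(1.4121,2.5344) (cross=21.007)
ex = (C−B)/|BC| = (-0.1814,0.9834); ey = (-0.9834,-0.1814)
P = B + 2.92·ex + -1.25·ey = (2.6558,2.6825)

2.66 2.68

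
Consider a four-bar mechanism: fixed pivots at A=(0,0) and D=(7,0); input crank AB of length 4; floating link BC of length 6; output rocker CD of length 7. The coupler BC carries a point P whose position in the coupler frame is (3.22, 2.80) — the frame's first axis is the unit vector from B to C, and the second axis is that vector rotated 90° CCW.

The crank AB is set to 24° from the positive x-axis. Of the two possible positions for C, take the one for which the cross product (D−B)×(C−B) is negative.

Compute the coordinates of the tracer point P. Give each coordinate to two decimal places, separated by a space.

A=(0,0), D=(7.00,0)
B = A + 4.00·(cos24°, sin24°) = (3.6542, 1.6269)
|BD| = 3.7204
circle(B,6.00) ∩ circle(D,7.00): a=0.1131, h=5.9989
  candidates: C₊=(6.3792,6.9724) cross=22.318; C₋=(1.1325,-3.8174) cross=-22.318
  mode - wants cross < 0 → take C=(1.1325,-3.8174) (cross=-22.318)
ex = (C−B)/|BC| = (-0.4203,-0.9074); ey = (0.9074,-0.4203)
P = B + 3.22·ex + 2.80·ey = (4.8416,-2.4716)

4.84 -2.47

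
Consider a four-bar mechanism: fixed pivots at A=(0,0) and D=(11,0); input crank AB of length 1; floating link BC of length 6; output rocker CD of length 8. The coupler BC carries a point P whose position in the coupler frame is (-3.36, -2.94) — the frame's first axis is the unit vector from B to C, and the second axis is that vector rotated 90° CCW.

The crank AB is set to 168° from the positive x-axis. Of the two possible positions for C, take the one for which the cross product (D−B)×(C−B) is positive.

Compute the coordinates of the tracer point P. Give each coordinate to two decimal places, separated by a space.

-2.00 -4.14

A=(0,0), D=(11.00,0)
B = A + 1.00·(cos168°, sin168°) = (-0.9781, 0.2079)
|BD| = 11.9800
circle(B,6.00) ∩ circle(D,8.00): a=4.8214, h=3.5713
  candidates: C₊=(3.9045,3.6950) cross=42.785; C₋=(3.7805,-3.4466) cross=-42.785
  mode + wants cross > 0 → take C=(3.9045,3.6950) (cross=42.785)
ex = (C−B)/|BC| = (0.8138,0.5812); ey = (-0.5812,0.8138)
P = B + -3.36·ex + -2.94·ey = (-2.0037,-4.1374)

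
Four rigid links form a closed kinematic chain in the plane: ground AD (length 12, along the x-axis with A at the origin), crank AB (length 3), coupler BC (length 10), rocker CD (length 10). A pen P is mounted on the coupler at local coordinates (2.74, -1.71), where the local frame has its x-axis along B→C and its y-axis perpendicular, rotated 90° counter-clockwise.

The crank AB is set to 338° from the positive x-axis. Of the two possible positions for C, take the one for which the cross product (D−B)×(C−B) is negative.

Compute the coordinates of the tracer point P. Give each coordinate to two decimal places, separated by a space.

2.93 -4.35

A=(0,0), D=(12.00,0)
B = A + 3.00·(cos338°, sin338°) = (2.7816, -1.1238)
|BD| = 9.2867
circle(B,10.00) ∩ circle(D,10.00): a=4.6433, h=8.8566
  candidates: C₊=(6.3190,8.2296) cross=82.249; C₋=(8.4625,-9.3534) cross=-82.249
  mode - wants cross < 0 → take C=(8.4625,-9.3534) (cross=-82.249)
ex = (C−B)/|BC| = (0.5681,-0.8230); ey = (0.8230,0.5681)
P = B + 2.74·ex + -1.71·ey = (2.9309,-4.3502)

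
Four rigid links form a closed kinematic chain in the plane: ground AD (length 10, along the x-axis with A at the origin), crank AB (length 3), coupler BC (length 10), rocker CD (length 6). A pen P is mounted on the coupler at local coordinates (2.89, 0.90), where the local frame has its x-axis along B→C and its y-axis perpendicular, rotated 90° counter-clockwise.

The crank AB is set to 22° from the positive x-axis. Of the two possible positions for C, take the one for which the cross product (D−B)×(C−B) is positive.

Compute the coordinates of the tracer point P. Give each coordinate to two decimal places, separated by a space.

A=(0,0), D=(10.00,0)
B = A + 3.00·(cos22°, sin22°) = (2.7816, 1.1238)
|BD| = 7.3054
circle(B,10.00) ∩ circle(D,6.00): a=8.0330, h=5.9557
  candidates: C₊=(11.6351,5.7729) cross=43.509; C₋=(9.8028,-5.9968) cross=-43.509
  mode + wants cross > 0 → take C=(11.6351,5.7729) (cross=43.509)
ex = (C−B)/|BC| = (0.8854,0.4649); ey = (-0.4649,0.8854)
P = B + 2.89·ex + 0.90·ey = (4.9218,3.2642)

4.92 3.26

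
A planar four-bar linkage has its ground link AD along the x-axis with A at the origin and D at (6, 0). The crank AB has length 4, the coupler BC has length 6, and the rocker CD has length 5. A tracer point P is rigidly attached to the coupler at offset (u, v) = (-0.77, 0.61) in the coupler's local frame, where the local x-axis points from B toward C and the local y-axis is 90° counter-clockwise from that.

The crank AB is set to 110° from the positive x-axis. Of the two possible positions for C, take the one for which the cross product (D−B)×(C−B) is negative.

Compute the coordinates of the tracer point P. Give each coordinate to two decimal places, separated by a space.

-1.16 4.72

A=(0,0), D=(6.00,0)
B = A + 4.00·(cos110°, sin110°) = (-1.3681, 3.7588)
|BD| = 8.2715
circle(B,6.00) ∩ circle(D,5.00): a=4.8007, h=3.5991
  candidates: C₊=(4.5438,4.7833) cross=29.770; C₋=(1.2727,-1.6288) cross=-29.770
  mode - wants cross < 0 → take C=(1.2727,-1.6288) (cross=-29.770)
ex = (C−B)/|BC| = (0.4401,-0.8979); ey = (0.8979,0.4401)
P = B + -0.77·ex + 0.61·ey = (-1.1592,4.7187)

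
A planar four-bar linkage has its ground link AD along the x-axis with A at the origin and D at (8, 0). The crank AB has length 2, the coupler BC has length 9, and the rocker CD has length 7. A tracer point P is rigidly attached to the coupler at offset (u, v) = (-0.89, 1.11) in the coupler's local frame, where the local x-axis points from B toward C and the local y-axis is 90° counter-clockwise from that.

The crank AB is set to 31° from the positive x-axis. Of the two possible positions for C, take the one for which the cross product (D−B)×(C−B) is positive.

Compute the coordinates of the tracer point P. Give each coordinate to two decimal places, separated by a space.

0.31 1.27

A=(0,0), D=(8.00,0)
B = A + 2.00·(cos31°, sin31°) = (1.7143, 1.0301)
|BD| = 6.3695
circle(B,9.00) ∩ circle(D,7.00): a=5.6967, h=6.9676
  candidates: C₊=(8.4629,6.9847) cross=44.380; C₋=(6.2093,-6.7671) cross=-44.380
  mode + wants cross > 0 → take C=(8.4629,6.9847) (cross=44.380)
ex = (C−B)/|BC| = (0.7498,0.6616); ey = (-0.6616,0.7498)
P = B + -0.89·ex + 1.11·ey = (0.3126,1.2736)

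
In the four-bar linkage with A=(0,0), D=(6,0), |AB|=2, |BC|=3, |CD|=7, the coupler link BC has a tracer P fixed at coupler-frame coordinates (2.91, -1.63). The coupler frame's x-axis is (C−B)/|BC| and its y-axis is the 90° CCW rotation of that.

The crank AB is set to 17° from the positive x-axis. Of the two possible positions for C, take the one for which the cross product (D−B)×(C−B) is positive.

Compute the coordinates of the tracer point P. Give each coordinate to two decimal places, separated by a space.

0.22 3.46

A=(0,0), D=(6.00,0)
B = A + 2.00·(cos17°, sin17°) = (1.9126, 0.5847)
|BD| = 4.1290
circle(B,3.00) ∩ circle(D,7.00): a=-2.7793, h=1.1294
  candidates: C₊=(-0.6787,2.0964) cross=4.663; C₋=(-0.9986,-0.1397) cross=-4.663
  mode + wants cross > 0 → take C=(-0.6787,2.0964) (cross=4.663)
ex = (C−B)/|BC| = (-0.8638,0.5039); ey = (-0.5039,-0.8638)
P = B + 2.91·ex + -1.63·ey = (0.2204,3.4590)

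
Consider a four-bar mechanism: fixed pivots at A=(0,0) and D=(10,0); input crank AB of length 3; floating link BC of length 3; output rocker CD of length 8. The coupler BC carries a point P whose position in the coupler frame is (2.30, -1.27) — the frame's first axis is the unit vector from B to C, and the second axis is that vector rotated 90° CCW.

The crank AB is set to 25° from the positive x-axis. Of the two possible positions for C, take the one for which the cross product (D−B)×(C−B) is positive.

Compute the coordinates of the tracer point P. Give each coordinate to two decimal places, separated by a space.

4.35 3.33

A=(0,0), D=(10.00,0)
B = A + 3.00·(cos25°, sin25°) = (2.7189, 1.2679)
|BD| = 7.3906
circle(B,3.00) ∩ circle(D,8.00): a=-0.0256, h=2.9999
  candidates: C₊=(3.2083,4.2277) cross=22.171; C₋=(2.1791,-1.6832) cross=-22.171
  mode + wants cross > 0 → take C=(3.2083,4.2277) (cross=22.171)
ex = (C−B)/|BC| = (0.1631,0.9866); ey = (-0.9866,0.1631)
P = B + 2.30·ex + -1.27·ey = (4.3471,3.3299)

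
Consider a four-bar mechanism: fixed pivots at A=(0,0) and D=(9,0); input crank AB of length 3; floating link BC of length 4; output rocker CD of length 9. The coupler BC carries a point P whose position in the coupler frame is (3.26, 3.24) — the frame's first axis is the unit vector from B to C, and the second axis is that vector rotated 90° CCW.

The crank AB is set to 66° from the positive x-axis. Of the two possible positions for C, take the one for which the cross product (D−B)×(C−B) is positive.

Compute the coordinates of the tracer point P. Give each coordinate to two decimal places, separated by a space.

-0.56 6.98

A=(0,0), D=(9.00,0)
B = A + 3.00·(cos66°, sin66°) = (1.2202, 2.7406)
|BD| = 8.2484
circle(B,4.00) ∩ circle(D,9.00): a=0.1840, h=3.9958
  candidates: C₊=(2.7214,6.4482) cross=32.959; C₋=(0.0662,-1.0893) cross=-32.959
  mode + wants cross > 0 → take C=(2.7214,6.4482) (cross=32.959)
ex = (C−B)/|BC| = (0.3753,0.9269); ey = (-0.9269,0.3753)
P = B + 3.26·ex + 3.24·ey = (-0.5594,6.9783)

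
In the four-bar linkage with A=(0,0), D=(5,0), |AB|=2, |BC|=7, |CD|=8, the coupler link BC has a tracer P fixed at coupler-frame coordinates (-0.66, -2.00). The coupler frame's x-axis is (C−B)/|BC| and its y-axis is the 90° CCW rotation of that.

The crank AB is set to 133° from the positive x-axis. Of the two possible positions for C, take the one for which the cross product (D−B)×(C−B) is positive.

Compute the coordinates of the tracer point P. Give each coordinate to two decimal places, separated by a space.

A=(0,0), D=(5.00,0)
B = A + 2.00·(cos133°, sin133°) = (-1.3640, 1.4627)
|BD| = 6.5299
circle(B,7.00) ∩ circle(D,8.00): a=2.1164, h=6.6724
  candidates: C₊=(2.1932,7.4915) cross=43.570; C₋=(-0.7960,-5.5142) cross=-43.570
  mode + wants cross > 0 → take C=(2.1932,7.4915) (cross=43.570)
ex = (C−B)/|BC| = (0.5082,0.8613); ey = (-0.8613,0.5082)
P = B + -0.66·ex + -2.00·ey = (0.0231,-0.1221)

0.02 -0.12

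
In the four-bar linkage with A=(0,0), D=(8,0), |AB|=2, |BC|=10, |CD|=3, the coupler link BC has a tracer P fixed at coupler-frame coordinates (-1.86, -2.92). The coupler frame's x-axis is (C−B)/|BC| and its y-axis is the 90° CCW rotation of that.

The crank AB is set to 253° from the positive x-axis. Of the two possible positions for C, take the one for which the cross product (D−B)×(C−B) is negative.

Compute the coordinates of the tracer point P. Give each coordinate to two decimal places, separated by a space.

A=(0,0), D=(8.00,0)
B = A + 2.00·(cos253°, sin253°) = (-0.5847, -1.9126)
|BD| = 8.7952
circle(B,10.00) ∩ circle(D,3.00): a=9.5709, h=2.8980
  candidates: C₊=(8.1269,2.9973) cross=25.488; C₋=(9.3873,-2.6600) cross=-25.488
  mode - wants cross < 0 → take C=(9.3873,-2.6600) (cross=-25.488)
ex = (C−B)/|BC| = (0.9972,-0.0747); ey = (0.0747,0.9972)
P = B + -1.86·ex + -2.92·ey = (-2.6578,-4.6854)

-2.66 -4.69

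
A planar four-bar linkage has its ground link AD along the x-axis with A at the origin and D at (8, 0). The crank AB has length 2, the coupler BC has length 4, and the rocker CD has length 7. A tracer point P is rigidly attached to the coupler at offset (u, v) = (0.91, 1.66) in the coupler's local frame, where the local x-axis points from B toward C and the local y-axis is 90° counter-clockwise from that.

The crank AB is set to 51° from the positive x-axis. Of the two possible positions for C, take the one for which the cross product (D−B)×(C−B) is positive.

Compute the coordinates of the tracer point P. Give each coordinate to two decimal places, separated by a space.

A=(0,0), D=(8.00,0)
B = A + 2.00·(cos51°, sin51°) = (1.2586, 1.5543)
|BD| = 6.9182
circle(B,4.00) ∩ circle(D,7.00): a=1.0741, h=3.8531
  candidates: C₊=(3.1709,5.0676) cross=26.657; C₋=(1.4396,-2.4416) cross=-26.657
  mode + wants cross > 0 → take C=(3.1709,5.0676) (cross=26.657)
ex = (C−B)/|BC| = (0.4781,0.8783); ey = (-0.8783,0.4781)
P = B + 0.91·ex + 1.66·ey = (0.2357,3.1472)

0.24 3.15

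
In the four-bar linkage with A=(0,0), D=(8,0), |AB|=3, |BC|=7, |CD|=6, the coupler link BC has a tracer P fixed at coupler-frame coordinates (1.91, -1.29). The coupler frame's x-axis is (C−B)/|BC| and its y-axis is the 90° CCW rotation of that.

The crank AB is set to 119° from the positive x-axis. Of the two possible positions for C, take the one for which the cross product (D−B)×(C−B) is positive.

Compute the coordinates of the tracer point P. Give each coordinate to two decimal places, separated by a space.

0.80 2.13

A=(0,0), D=(8.00,0)
B = A + 3.00·(cos119°, sin119°) = (-1.4544, 2.6239)
|BD| = 9.8118
circle(B,7.00) ∩ circle(D,6.00): a=5.5684, h=4.2419
  candidates: C₊=(5.0455,5.2221) cross=41.620; C₋=(2.7768,-2.9526) cross=-41.620
  mode + wants cross > 0 → take C=(5.0455,5.2221) (cross=41.620)
ex = (C−B)/|BC| = (0.9286,0.3712); ey = (-0.3712,0.9286)
P = B + 1.91·ex + -1.29·ey = (0.7979,2.1350)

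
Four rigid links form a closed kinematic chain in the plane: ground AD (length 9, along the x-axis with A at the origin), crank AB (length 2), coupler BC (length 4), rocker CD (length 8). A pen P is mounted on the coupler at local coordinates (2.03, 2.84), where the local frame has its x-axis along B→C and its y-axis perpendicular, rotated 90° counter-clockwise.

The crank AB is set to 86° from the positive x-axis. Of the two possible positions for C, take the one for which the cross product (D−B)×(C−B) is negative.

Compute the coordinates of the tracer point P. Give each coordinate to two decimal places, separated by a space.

A=(0,0), D=(9.00,0)
B = A + 2.00·(cos86°, sin86°) = (0.1395, 1.9951)
|BD| = 9.0823
circle(B,4.00) ∩ circle(D,8.00): a=1.8987, h=3.5207
  candidates: C₊=(2.7652,5.0127) cross=31.976; C₋=(1.2184,-1.8566) cross=-31.976
  mode - wants cross < 0 → take C=(1.2184,-1.8566) (cross=-31.976)
ex = (C−B)/|BC| = (0.2697,-0.9629); ey = (0.9629,0.2697)
P = B + 2.03·ex + 2.84·ey = (3.4218,0.8064)

3.42 0.81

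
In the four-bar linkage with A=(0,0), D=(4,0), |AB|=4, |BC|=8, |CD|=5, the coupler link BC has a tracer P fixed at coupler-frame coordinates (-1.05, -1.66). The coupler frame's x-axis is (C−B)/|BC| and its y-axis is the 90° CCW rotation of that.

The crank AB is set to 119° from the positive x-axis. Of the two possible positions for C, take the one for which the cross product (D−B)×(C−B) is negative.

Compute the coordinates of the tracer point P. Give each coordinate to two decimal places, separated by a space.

-3.87 3.88

A=(0,0), D=(4.00,0)
B = A + 4.00·(cos119°, sin119°) = (-1.9392, 3.4985)
|BD| = 6.8930
circle(B,8.00) ∩ circle(D,5.00): a=6.2755, h=4.9617
  candidates: C₊=(5.9861,4.5886) cross=34.201; C₋=(0.9496,-3.9617) cross=-34.201
  mode - wants cross < 0 → take C=(0.9496,-3.9617) (cross=-34.201)
ex = (C−B)/|BC| = (0.3611,-0.9325); ey = (0.9325,0.3611)
P = B + -1.05·ex + -1.66·ey = (-3.8664,3.8782)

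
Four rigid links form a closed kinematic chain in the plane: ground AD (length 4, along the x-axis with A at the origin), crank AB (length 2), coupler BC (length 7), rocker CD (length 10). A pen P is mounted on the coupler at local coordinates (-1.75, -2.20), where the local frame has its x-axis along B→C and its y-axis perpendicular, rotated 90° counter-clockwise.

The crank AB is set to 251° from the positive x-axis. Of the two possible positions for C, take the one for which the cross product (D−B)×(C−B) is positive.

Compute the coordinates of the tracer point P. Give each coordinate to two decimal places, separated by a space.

A=(0,0), D=(4.00,0)
B = A + 2.00·(cos251°, sin251°) = (-0.6511, -1.8910)
|BD| = 5.0209
circle(B,7.00) ∩ circle(D,10.00): a=-2.5684, h=6.5118
  candidates: C₊=(-5.4830,3.1739) cross=32.695; C₋=(-0.5778,-8.8907) cross=-32.695
  mode + wants cross > 0 → take C=(-5.4830,3.1739) (cross=32.695)
ex = (C−B)/|BC| = (-0.6903,0.7236); ey = (-0.7236,-0.6903)
P = B + -1.75·ex + -2.20·ey = (2.1487,-1.6387)

2.15 -1.64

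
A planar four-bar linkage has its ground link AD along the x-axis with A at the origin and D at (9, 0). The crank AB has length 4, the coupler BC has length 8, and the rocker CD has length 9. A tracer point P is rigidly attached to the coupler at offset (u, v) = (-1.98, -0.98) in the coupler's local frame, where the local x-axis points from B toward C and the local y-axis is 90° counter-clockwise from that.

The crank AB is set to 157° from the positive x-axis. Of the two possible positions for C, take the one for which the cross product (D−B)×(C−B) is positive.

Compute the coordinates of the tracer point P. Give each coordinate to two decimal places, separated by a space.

A=(0,0), D=(9.00,0)
B = A + 4.00·(cos157°, sin157°) = (-3.6820, 1.5629)
|BD| = 12.7780
circle(B,8.00) ∩ circle(D,9.00): a=5.7238, h=5.5891
  candidates: C₊=(2.6824,6.4100) cross=71.418; C₋=(1.3151,-4.6843) cross=-71.418
  mode + wants cross > 0 → take C=(2.6824,6.4100) (cross=71.418)
ex = (C−B)/|BC| = (0.7956,0.6059); ey = (-0.6059,0.7956)
P = B + -1.98·ex + -0.98·ey = (-4.6634,-0.4164)

-4.66 -0.42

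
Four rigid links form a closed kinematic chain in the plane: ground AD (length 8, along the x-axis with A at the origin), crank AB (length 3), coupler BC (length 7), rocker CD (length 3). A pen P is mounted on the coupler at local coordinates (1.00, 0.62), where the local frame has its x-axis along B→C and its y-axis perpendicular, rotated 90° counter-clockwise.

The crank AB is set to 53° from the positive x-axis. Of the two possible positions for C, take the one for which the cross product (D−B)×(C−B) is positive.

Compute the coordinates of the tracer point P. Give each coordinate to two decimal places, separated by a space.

2.76 3.09

A=(0,0), D=(8.00,0)
B = A + 3.00·(cos53°, sin53°) = (1.8054, 2.3959)
|BD| = 6.6418
circle(B,7.00) ∩ circle(D,3.00): a=6.3321, h=2.9840
  candidates: C₊=(8.7876,2.8948) cross=19.819; C₋=(6.6348,-2.6714) cross=-19.819
  mode + wants cross > 0 → take C=(8.7876,2.8948) (cross=19.819)
ex = (C−B)/|BC| = (0.9975,0.0713); ey = (-0.0713,0.9975)
P = B + 1.00·ex + 0.62·ey = (2.7587,3.0856)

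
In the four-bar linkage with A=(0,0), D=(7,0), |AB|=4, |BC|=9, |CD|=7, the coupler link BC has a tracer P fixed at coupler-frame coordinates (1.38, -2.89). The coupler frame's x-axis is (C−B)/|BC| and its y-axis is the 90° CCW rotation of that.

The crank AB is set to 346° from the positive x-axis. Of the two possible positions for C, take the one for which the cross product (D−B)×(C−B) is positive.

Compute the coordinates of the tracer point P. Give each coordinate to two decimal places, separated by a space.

A=(0,0), D=(7.00,0)
B = A + 4.00·(cos346°, sin346°) = (3.8812, -0.9677)
|BD| = 3.2655
circle(B,9.00) ∩ circle(D,7.00): a=6.5325, h=6.1909
  candidates: C₊=(8.2856,6.8809) cross=20.216; C₋=(11.9548,-4.9447) cross=-20.216
  mode + wants cross > 0 → take C=(8.2856,6.8809) (cross=20.216)
ex = (C−B)/|BC| = (0.4894,0.8721); ey = (-0.8721,0.4894)
P = B + 1.38·ex + -2.89·ey = (7.0768,-1.1786)

7.08 -1.18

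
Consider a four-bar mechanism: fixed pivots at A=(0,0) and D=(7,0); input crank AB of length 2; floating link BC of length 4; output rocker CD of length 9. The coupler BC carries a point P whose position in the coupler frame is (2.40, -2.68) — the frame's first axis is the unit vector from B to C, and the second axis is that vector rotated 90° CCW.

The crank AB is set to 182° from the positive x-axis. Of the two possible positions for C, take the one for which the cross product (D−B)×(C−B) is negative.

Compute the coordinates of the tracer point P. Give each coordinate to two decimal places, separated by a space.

A=(0,0), D=(7.00,0)
B = A + 2.00·(cos182°, sin182°) = (-1.9988, -0.0698)
|BD| = 8.9991
circle(B,4.00) ∩ circle(D,9.00): a=0.8880, h=3.9002
  candidates: C₊=(-1.1410,3.8372) cross=35.098; C₋=(-1.0805,-3.9630) cross=-35.098
  mode - wants cross < 0 → take C=(-1.0805,-3.9630) (cross=-35.098)
ex = (C−B)/|BC| = (0.2296,-0.9733); ey = (0.9733,0.2296)
P = B + 2.40·ex + -2.68·ey = (-4.0563,-3.0209)

-4.06 -3.02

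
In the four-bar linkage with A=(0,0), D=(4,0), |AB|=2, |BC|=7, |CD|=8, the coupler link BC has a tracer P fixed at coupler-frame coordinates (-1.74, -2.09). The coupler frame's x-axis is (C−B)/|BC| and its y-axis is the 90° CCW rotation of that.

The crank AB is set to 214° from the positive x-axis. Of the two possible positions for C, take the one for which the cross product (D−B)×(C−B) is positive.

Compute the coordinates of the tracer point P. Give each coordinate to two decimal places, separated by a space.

0.37 -2.93

A=(0,0), D=(4.00,0)
B = A + 2.00·(cos214°, sin214°) = (-1.6581, -1.1184)
|BD| = 5.7675
circle(B,7.00) ∩ circle(D,8.00): a=1.5834, h=6.8186
  candidates: C₊=(-1.4269,5.8778) cross=39.326; C₋=(1.2175,-7.5005) cross=-39.326
  mode + wants cross > 0 → take C=(-1.4269,5.8778) (cross=39.326)
ex = (C−B)/|BC| = (0.0330,0.9995); ey = (-0.9995,0.0330)
P = B + -1.74·ex + -2.09·ey = (0.3733,-2.9265)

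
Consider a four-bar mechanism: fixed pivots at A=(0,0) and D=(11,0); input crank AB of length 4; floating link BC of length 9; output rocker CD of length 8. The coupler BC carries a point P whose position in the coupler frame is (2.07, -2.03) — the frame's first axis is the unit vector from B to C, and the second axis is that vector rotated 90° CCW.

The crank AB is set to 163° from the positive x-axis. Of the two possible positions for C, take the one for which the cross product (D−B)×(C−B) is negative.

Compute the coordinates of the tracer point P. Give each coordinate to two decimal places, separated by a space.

-3.13 -1.65

A=(0,0), D=(11.00,0)
B = A + 4.00·(cos163°, sin163°) = (-3.8252, 1.1695)
|BD| = 14.8713
circle(B,9.00) ∩ circle(D,8.00): a=8.0072, h=4.1091
  candidates: C₊=(4.4803,4.6362) cross=61.107; C₋=(3.8341,-3.5566) cross=-61.107
  mode - wants cross < 0 → take C=(3.8341,-3.5566) (cross=-61.107)
ex = (C−B)/|BC| = (0.8510,-0.5251); ey = (0.5251,0.8510)
P = B + 2.07·ex + -2.03·ey = (-3.1296,-1.6451)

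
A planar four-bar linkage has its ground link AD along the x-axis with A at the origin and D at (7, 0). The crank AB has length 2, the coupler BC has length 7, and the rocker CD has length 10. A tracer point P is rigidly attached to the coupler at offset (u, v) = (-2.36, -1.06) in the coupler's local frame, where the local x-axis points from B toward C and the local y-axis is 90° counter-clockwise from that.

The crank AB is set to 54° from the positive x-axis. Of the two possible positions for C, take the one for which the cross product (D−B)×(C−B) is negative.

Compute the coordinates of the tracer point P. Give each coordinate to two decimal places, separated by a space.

A=(0,0), D=(7.00,0)
B = A + 2.00·(cos54°, sin54°) = (1.1756, 1.6180)
|BD| = 6.0450
circle(B,7.00) ∩ circle(D,10.00): a=-1.1959, h=6.8971
  candidates: C₊=(1.8695,8.5836) cross=41.693; C₋=(-1.8228,-4.7073) cross=-41.693
  mode - wants cross < 0 → take C=(-1.8228,-4.7073) (cross=-41.693)
ex = (C−B)/|BC| = (-0.4283,-0.9036); ey = (0.9036,-0.4283)
P = B + -2.36·ex + -1.06·ey = (1.2286,4.2046)

1.23 4.20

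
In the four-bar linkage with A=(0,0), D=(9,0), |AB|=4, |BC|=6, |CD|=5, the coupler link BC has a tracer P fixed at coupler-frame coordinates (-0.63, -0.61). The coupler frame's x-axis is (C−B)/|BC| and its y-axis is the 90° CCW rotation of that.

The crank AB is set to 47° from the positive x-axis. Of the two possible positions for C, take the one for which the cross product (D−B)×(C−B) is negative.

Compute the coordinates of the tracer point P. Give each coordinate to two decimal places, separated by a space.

A=(0,0), D=(9.00,0)
B = A + 4.00·(cos47°, sin47°) = (2.7280, 2.9254)
|BD| = 6.9207
circle(B,6.00) ∩ circle(D,5.00): a=4.2551, h=4.2302
  candidates: C₊=(8.3723,4.9604) cross=29.276; C₋=(4.7961,-2.7069) cross=-29.276
  mode - wants cross < 0 → take C=(4.7961,-2.7069) (cross=-29.276)
ex = (C−B)/|BC| = (0.3447,-0.9387); ey = (0.9387,0.3447)
P = B + -0.63·ex + -0.61·ey = (1.9382,3.3065)

1.94 3.31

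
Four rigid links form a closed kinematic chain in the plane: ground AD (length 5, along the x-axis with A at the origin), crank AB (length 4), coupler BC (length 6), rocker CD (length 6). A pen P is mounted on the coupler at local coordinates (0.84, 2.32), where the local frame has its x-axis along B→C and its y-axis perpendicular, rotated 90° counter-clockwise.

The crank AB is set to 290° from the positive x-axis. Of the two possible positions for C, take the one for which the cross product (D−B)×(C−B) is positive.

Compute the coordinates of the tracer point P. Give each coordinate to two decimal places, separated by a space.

-1.10 -3.77

A=(0,0), D=(5.00,0)
B = A + 4.00·(cos290°, sin290°) = (1.3681, -3.7588)
|BD| = 5.2268
circle(B,6.00) ∩ circle(D,6.00): a=2.6134, h=5.4009
  candidates: C₊=(-0.7000,1.8736) cross=28.230; C₋=(7.0681,-5.6323) cross=-28.230
  mode + wants cross > 0 → take C=(-0.7000,1.8736) (cross=28.230)
ex = (C−B)/|BC| = (-0.3447,0.9387); ey = (-0.9387,-0.3447)
P = B + 0.84·ex + 2.32·ey = (-1.0993,-3.7699)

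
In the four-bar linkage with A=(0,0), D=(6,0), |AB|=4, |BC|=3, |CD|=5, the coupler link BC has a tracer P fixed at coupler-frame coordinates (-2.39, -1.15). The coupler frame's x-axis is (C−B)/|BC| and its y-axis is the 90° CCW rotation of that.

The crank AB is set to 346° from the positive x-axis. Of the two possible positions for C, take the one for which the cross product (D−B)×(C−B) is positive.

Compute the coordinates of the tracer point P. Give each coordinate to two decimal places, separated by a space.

A=(0,0), D=(6.00,0)
B = A + 4.00·(cos346°, sin346°) = (3.8812, -0.9677)
|BD| = 2.3293
circle(B,3.00) ∩ circle(D,5.00): a=-2.2698, h=1.9616
  candidates: C₊=(1.0016,-0.1263) cross=4.569; C₋=(2.6315,-3.6950) cross=-4.569
  mode + wants cross > 0 → take C=(1.0016,-0.1263) (cross=4.569)
ex = (C−B)/|BC| = (-0.9599,0.2805); ey = (-0.2805,-0.9599)
P = B + -2.39·ex + -1.15·ey = (6.4978,-0.5342)

6.50 -0.53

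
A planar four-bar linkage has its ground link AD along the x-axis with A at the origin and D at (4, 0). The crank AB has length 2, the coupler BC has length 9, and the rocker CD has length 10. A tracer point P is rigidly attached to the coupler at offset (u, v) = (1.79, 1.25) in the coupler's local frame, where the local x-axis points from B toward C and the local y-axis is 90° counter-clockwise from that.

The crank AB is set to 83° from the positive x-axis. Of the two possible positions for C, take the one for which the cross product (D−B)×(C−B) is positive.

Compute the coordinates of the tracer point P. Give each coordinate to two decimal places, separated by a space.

A=(0,0), D=(4.00,0)
B = A + 2.00·(cos83°, sin83°) = (0.2437, 1.9851)
|BD| = 4.2485
circle(B,9.00) ∩ circle(D,10.00): a=-0.1118, h=8.9993
  candidates: C₊=(4.3497,9.9939) cross=38.234; C₋=(-4.0599,-5.9192) cross=-38.234
  mode + wants cross > 0 → take C=(4.3497,9.9939) (cross=38.234)
ex = (C−B)/|BC| = (0.4562,0.8899); ey = (-0.8899,0.4562)
P = B + 1.79·ex + 1.25·ey = (-0.0520,4.1482)

-0.05 4.15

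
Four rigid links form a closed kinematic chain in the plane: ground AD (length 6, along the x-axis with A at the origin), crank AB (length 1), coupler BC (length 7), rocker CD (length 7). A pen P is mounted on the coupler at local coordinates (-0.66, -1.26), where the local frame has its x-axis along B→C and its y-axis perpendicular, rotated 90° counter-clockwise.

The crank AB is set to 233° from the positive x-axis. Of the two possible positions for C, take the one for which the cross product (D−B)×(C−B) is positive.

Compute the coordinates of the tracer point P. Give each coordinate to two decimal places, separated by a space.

A=(0,0), D=(6.00,0)
B = A + 1.00·(cos233°, sin233°) = (-0.6018, -0.7986)
|BD| = 6.6499
circle(B,7.00) ∩ circle(D,7.00): a=3.3250, h=6.1599
  candidates: C₊=(1.9593,5.7160) cross=40.963; C₋=(3.4389,-6.5146) cross=-40.963
  mode + wants cross > 0 → take C=(1.9593,5.7160) (cross=40.963)
ex = (C−B)/|BC| = (0.3659,0.9307); ey = (-0.9307,0.3659)
P = B + -0.66·ex + -1.26·ey = (0.3293,-1.8739)

0.33 -1.87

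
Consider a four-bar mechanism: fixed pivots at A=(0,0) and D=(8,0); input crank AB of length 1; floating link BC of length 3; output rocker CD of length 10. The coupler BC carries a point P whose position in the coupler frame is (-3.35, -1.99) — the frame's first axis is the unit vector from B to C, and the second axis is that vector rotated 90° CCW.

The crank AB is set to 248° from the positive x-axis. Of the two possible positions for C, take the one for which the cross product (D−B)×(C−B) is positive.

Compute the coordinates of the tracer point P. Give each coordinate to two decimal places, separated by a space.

3.01 -2.86

A=(0,0), D=(8.00,0)
B = A + 1.00·(cos248°, sin248°) = (-0.3746, -0.9272)
|BD| = 8.4258
circle(B,3.00) ∩ circle(D,10.00): a=-1.1872, h=2.7551
  candidates: C₊=(-1.8578,1.6805) cross=23.214; C₋=(-1.2514,-3.7962) cross=-23.214
  mode + wants cross > 0 → take C=(-1.8578,1.6805) (cross=23.214)
ex = (C−B)/|BC| = (-0.4944,0.8692); ey = (-0.8692,-0.4944)
P = B + -3.35·ex + -1.99·ey = (3.0114,-2.8553)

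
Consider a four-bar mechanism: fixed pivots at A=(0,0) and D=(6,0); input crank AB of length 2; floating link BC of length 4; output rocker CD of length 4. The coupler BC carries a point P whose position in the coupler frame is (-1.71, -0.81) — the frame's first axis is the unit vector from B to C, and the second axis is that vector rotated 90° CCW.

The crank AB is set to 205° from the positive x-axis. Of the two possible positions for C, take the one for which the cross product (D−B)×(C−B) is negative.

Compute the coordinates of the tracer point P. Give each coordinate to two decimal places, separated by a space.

-3.58 -1.51

A=(0,0), D=(6.00,0)
B = A + 2.00·(cos205°, sin205°) = (-1.8126, -0.8452)
|BD| = 7.8582
circle(B,4.00) ∩ circle(D,4.00): a=3.9291, h=0.7498
  candidates: C₊=(2.0130,0.3228) cross=5.892; C₋=(2.1743,-1.1680) cross=-5.892
  mode - wants cross < 0 → take C=(2.1743,-1.1680) (cross=-5.892)
ex = (C−B)/|BC| = (0.9967,-0.0807); ey = (0.0807,0.9967)
P = B + -1.71·ex + -0.81·ey = (-3.5824,-1.5146)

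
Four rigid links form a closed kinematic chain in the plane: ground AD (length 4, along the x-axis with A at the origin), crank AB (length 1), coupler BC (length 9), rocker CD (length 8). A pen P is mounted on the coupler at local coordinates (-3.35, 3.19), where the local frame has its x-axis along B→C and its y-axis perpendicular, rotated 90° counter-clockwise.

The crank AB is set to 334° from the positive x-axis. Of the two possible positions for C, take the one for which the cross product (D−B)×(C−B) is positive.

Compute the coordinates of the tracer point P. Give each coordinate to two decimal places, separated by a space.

A=(0,0), D=(4.00,0)
B = A + 1.00·(cos334°, sin334°) = (0.8988, -0.4384)
|BD| = 3.1320
circle(B,9.00) ∩ circle(D,8.00): a=4.2799, h=7.9172
  candidates: C₊=(4.0284,7.9999) cross=24.797; C₋=(6.2447,-7.6786) cross=-24.797
  mode + wants cross > 0 → take C=(4.0284,7.9999) (cross=24.797)
ex = (C−B)/|BC| = (0.3477,0.9376); ey = (-0.9376,0.3477)
P = B + -3.35·ex + 3.19·ey = (-3.2570,-2.4700)

-3.26 -2.47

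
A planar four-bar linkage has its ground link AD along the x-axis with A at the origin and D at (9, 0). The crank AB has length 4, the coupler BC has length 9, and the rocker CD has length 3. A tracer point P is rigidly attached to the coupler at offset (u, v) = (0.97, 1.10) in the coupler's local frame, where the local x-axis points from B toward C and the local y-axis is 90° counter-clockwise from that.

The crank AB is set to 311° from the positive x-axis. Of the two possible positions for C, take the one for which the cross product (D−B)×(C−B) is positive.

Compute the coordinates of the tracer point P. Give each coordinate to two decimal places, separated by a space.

2.61 -1.55

A=(0,0), D=(9.00,0)
B = A + 4.00·(cos311°, sin311°) = (2.6242, -3.0188)
|BD| = 7.0543
circle(B,9.00) ∩ circle(D,3.00): a=8.6304, h=2.5526
  candidates: C₊=(9.3321,2.9816) cross=18.007; C₋=(11.5168,-1.6326) cross=-18.007
  mode + wants cross > 0 → take C=(9.3321,2.9816) (cross=18.007)
ex = (C−B)/|BC| = (0.7453,0.6667); ey = (-0.6667,0.7453)
P = B + 0.97·ex + 1.10·ey = (2.6138,-1.5523)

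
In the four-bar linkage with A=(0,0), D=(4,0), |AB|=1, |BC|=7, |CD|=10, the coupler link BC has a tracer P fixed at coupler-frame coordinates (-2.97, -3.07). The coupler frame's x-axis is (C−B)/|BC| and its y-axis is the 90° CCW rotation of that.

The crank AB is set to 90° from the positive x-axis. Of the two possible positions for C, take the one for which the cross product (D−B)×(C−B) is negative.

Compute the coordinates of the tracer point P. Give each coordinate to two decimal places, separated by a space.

A=(0,0), D=(4.00,0)
B = A + 1.00·(cos90°, sin90°) = (0.0000, 1.0000)
|BD| = 4.1231
circle(B,7.00) ∩ circle(D,10.00): a=-4.1231, h=5.6569
  candidates: C₊=(-2.6280,7.4880) cross=23.324; C₋=(-5.3720,-3.4880) cross=-23.324
  mode - wants cross < 0 → take C=(-5.3720,-3.4880) (cross=-23.324)
ex = (C−B)/|BC| = (-0.7674,-0.6411); ey = (0.6411,-0.7674)
P = B + -2.97·ex + -3.07·ey = (0.3110,5.2602)

0.31 5.26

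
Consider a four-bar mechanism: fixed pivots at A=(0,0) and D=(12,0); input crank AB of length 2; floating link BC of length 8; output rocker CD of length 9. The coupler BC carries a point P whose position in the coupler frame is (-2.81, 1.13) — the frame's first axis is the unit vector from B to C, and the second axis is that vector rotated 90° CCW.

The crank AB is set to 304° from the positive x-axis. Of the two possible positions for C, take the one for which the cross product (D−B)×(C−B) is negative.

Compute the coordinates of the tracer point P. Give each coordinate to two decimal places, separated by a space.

-0.07 1.13

A=(0,0), D=(12.00,0)
B = A + 2.00·(cos304°, sin304°) = (1.1184, -1.6581)
|BD| = 11.0072
circle(B,8.00) ∩ circle(D,9.00): a=4.7314, h=6.4509
  candidates: C₊=(4.8241,5.4319) cross=71.006; C₋=(6.7675,-7.3226) cross=-71.006
  mode - wants cross < 0 → take C=(6.7675,-7.3226) (cross=-71.006)
ex = (C−B)/|BC| = (0.7061,-0.7081); ey = (0.7081,0.7061)
P = B + -2.81·ex + 1.13·ey = (-0.0658,1.1295)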